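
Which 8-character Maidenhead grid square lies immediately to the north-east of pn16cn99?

Longitude extended square 9; +1 → 10, wraps to 0, carry into subsquare.
Longitude subsquare c = 2; +1 → 3 = d.
Latitude extended square 9; +1 → 10, wraps to 0, carry into subsquare.
Latitude subsquare n = 13; +1 → 14 = o.

PN16do00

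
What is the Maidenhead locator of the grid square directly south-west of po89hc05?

PO89gc94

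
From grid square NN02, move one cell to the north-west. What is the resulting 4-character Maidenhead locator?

MN93

Longitude square 0; −1 → -1, wraps to 9, carry into field.
Longitude field N = 13; −1 → 12 = M.
Latitude square 2; +1 → 3.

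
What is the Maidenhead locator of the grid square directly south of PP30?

Latitude square 0; −1 → -1, wraps to 9, carry into field.
Latitude field P = 15; −1 → 14 = O.
The longitude characters are unchanged.

PO39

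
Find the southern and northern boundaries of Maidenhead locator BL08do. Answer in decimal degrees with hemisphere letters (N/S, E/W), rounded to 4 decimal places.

Field B=1, L=11: +1·20° lon, +11·10° lat → SW at lon -160°, lat 20°.
Square 0, 8: +0·2° lon, +8·1° lat → SW at lon -160°, lat 28°.
Subsquare d=3, o=14: +3·0.0833333° lon, +14·0.0416667° lat → SW at lon -159.75°, lat 28.5833°.
Cell spans 0.0833333° lon × 0.0416667° lat.
south 28.5833° N, north 28.6250° N.

28.5833° N, 28.6250° N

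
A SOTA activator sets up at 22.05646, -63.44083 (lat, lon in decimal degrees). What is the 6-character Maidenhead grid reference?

FL82gb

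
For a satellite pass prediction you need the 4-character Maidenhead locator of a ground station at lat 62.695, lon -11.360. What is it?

Add 180° to longitude and 90° to latitude: 168.64, 152.69.
Field: 168.64/20 → 8 → I, 152.69/10 → 15 → P; chars IP.
Square: 8.64/2 → 4, 2.69/1 → 2; chars 42.

IP42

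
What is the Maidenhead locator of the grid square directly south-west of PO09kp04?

PO09jp93

Longitude extended square 0; −1 → -1, wraps to 9, carry into subsquare.
Longitude subsquare k = 10; −1 → 9 = j.
Latitude extended square 4; −1 → 3.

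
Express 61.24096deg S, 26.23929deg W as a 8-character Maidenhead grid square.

HC68vs12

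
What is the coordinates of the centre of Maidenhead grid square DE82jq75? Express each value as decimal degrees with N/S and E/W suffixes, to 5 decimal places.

Field D=3, E=4: +3·20° lon, +4·10° lat → SW at lon -120°, lat -50°.
Square 8, 2: +8·2° lon, +2·1° lat → SW at lon -104°, lat -48°.
Subsquare j=9, q=16: +9·0.0833333° lon, +16·0.0416667° lat → SW at lon -103.25°, lat -47.3333°.
Extended square 7, 5: +7·0.00833333° lon, +5·0.00416667° lat → SW at lon -103.192°, lat -47.3125°.
Cell spans 0.00833333° lon × 0.00416667° lat. Centre is SW corner plus half of each.
latitude 47.31042° S, longitude 103.18750° W.

47.31042° S, 103.18750° W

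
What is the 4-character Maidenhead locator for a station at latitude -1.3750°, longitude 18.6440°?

Add 180° to longitude and 90° to latitude: 198.64, 88.62.
Field: lon ⌊198.64/20⌋ = 9 → J; lat ⌊88.62/10⌋ = 8 → I.
Square: lon ⌊18.64/2⌋ = 9; lat ⌊8.62/1⌋ = 8.

JI98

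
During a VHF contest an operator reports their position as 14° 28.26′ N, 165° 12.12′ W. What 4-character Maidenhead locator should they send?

Add 180° to longitude and 90° to latitude: 14.80, 104.47.
Field: lon ⌊14.80/20⌋ = 0 → A; lat ⌊104.47/10⌋ = 10 → K.
Square: lon ⌊14.80/2⌋ = 7; lat ⌊4.47/1⌋ = 4.

AK74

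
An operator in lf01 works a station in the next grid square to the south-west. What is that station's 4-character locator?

KF90

Longitude square 0; −1 → -1, wraps to 9, carry into field.
Longitude field L = 11; −1 → 10 = K.
Latitude square 1; −1 → 0.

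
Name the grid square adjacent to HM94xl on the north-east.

Longitude subsquare x = 23; +1 → 24, wraps to 0 = a, carry into square.
Longitude square 9; +1 → 10, wraps to 0, carry into field.
Longitude field H = 7; +1 → 8 = I.
Latitude subsquare l = 11; +1 → 12 = m.

IM04am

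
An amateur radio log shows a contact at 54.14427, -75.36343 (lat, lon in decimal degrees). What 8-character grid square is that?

FO24hd64

Shift to the Maidenhead origin (180°W, 90°S): lon 104.63657, lat 144.14427.
Field (20°×10°, letters A–R): 104.63657/20 → 5 → F, 144.14427/10 → 14 → O; chars FO.
Square (2°×1°, digits 0–9): 4.63657/2 → 2, 4.14427/1 → 4; chars 24.
Subsquare (5′×2.5′, letters a–x): 0.63657/0.0833333 → 7 → h, 0.14427/0.0416667 → 3 → d; chars hd.
Extended square (30″×15″, digits 0–9): 0.05324/0.00833333 → 6, 0.01927/0.00416667 → 4; chars 64.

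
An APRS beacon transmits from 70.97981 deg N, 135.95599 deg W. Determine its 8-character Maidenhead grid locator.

Add 180° to longitude and 90° to latitude: 44.04401, 160.97981.
Field: 44.04401/20 → 2 → C, 160.97981/10 → 16 → Q; chars CQ.
Square: 4.04401/2 → 2, 0.97981/1 → 0; chars 20.
Subsquare: 0.04401/0.0833333 → 0 → a, 0.97981/0.0416667 → 23 → x; chars ax.
Extended square: 0.04401/0.00833333 → 5, 0.02148/0.00416667 → 5; chars 55.

CQ20ax55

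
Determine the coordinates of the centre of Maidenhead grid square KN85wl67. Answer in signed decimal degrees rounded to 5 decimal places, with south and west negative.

Field K=10, N=13: +10·20° lon, +13·10° lat → SW at lon 20°, lat 40°.
Square 8, 5: +8·2° lon, +5·1° lat → SW at lon 36°, lat 45°.
Subsquare w=22, l=11: +22·0.0833333° lon, +11·0.0416667° lat → SW at lon 37.8333°, lat 45.4583°.
Extended square 6, 7: +6·0.00833333° lon, +7·0.00416667° lat → SW at lon 37.8833°, lat 45.4875°.
Cell spans 0.00833333° lon × 0.00416667° lat. Centre is SW corner plus half of each.
latitude 45.48958, longitude 37.88750.

45.48958, 37.88750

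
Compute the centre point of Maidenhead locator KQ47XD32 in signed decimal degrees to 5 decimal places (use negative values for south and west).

Field K=10, Q=16: +10·20° lon, +16·10° lat → SW at lon 20°, lat 70°.
Square 4, 7: +4·2° lon, +7·1° lat → SW at lon 28°, lat 77°.
Subsquare x=23, d=3: +23·0.0833333° lon, +3·0.0416667° lat → SW at lon 29.9167°, lat 77.125°.
Extended square 3, 2: +3·0.00833333° lon, +2·0.00416667° lat → SW at lon 29.9417°, lat 77.1333°.
Cell spans 0.00833333° lon × 0.00416667° lat. Centre is SW corner plus half of each.
latitude 77.13542, longitude 29.94583.

77.13542, 29.94583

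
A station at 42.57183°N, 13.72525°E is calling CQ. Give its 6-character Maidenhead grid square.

Add 180° to longitude and 90° to latitude: 193.7252, 132.5718.
Field (20°×10°, letters A–R): lon ⌊193.7252/20⌋ = 9 → J; lat ⌊132.5718/10⌋ = 13 → N.
Square (2°×1°, digits 0–9): lon ⌊13.7252/2⌋ = 6; lat ⌊2.5718/1⌋ = 2.
Subsquare (5′×2.5′, letters a–x): lon ⌊1.7252/0.0833333⌋ = 20 → u; lat ⌊0.5718/0.0416667⌋ = 13 → n.

JN62un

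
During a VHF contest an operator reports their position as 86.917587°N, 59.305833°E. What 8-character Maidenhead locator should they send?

LR96pw60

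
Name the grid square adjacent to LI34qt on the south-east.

LI34rs

Longitude subsquare q = 16; +1 → 17 = r.
Latitude subsquare t = 19; −1 → 18 = s.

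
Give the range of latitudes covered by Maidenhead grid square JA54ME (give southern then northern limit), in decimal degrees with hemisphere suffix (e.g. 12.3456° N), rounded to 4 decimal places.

85.8333° S, 85.7917° S

Field J=9, A=0: +9·20° lon, +0·10° lat → SW at lon 0°, lat -90°.
Square 5, 4: +5·2° lon, +4·1° lat → SW at lon 10°, lat -86°.
Subsquare m=12, e=4: +12·0.0833333° lon, +4·0.0416667° lat → SW at lon 11°, lat -85.8333°.
Cell spans 0.0833333° lon × 0.0416667° lat.
south 85.8333° S, north 85.7917° S.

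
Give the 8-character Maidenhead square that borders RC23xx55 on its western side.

RC23xx45

Longitude extended square 5; −1 → 4.
The latitude characters are unchanged.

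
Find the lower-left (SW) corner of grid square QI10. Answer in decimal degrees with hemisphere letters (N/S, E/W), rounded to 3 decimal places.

10.000° S, 142.000° E

Field Q=16, I=8: +16·20° lon, +8·10° lat → SW at lon 140°, lat -10°.
Square 1, 0: +1·2° lon, +0·1° lat → SW at lon 142°, lat -10°.
latitude 10.000° S, longitude 142.000° E.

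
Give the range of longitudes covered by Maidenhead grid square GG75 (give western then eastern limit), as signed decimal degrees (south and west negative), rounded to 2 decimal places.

Field G=6, G=6: +6·20° lon, +6·10° lat → SW at lon -60°, lat -30°.
Square 7, 5: +7·2° lon, +5·1° lat → SW at lon -46°, lat -25°.
Cell spans 2° lon × 1° lat.
west -46.00, east -44.00.

-46.00, -44.00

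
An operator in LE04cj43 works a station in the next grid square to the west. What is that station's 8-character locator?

Longitude extended square 4; −1 → 3.
The latitude characters are unchanged.

LE04cj33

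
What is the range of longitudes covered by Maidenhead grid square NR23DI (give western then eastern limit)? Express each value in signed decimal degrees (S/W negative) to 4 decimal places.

Field N=13, R=17: +13·20° lon, +17·10° lat → SW at lon 80°, lat 80°.
Square 2, 3: +2·2° lon, +3·1° lat → SW at lon 84°, lat 83°.
Subsquare d=3, i=8: +3·0.0833333° lon, +8·0.0416667° lat → SW at lon 84.25°, lat 83.3333°.
Cell spans 0.0833333° lon × 0.0416667° lat.
west 84.2500, east 84.3333.

84.2500, 84.3333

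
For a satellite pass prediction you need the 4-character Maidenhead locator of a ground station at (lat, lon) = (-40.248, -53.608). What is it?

GE39

Add 180° to longitude and 90° to latitude: 126.39, 49.75.
Field: lon ⌊126.39/20⌋ = 6 → G; lat ⌊49.75/10⌋ = 4 → E.
Square: lon ⌊6.39/2⌋ = 3; lat ⌊9.75/1⌋ = 9.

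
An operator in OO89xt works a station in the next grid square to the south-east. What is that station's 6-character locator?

Longitude subsquare x = 23; +1 → 24, wraps to 0 = a, carry into square.
Longitude square 8; +1 → 9.
Latitude subsquare t = 19; −1 → 18 = s.

OO99as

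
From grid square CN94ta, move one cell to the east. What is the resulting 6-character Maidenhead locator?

Longitude subsquare t = 19; +1 → 20 = u.
The latitude characters are unchanged.

CN94ua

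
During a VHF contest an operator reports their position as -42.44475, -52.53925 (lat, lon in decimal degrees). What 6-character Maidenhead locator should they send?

GE37rn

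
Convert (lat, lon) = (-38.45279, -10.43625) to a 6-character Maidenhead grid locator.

Offset from 180°W / 90°S: lon 169.5637°, lat 51.5472°.
Field: 169.5637/20 → 8 → I, 51.5472/10 → 5 → F; chars IF.
Square: 9.5637/2 → 4, 1.5472/1 → 1; chars 41.
Subsquare: 1.5637/0.0833333 → 18 → s, 0.5472/0.0416667 → 13 → n; chars sn.

IF41sn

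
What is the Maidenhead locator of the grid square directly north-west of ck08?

BK99

Longitude square 0; −1 → -1, wraps to 9, carry into field.
Longitude field C = 2; −1 → 1 = B.
Latitude square 8; +1 → 9.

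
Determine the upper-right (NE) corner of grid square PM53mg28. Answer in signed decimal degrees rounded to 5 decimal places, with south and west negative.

Field P=15, M=12: +15·20° lon, +12·10° lat → SW at lon 120°, lat 30°.
Square 5, 3: +5·2° lon, +3·1° lat → SW at lon 130°, lat 33°.
Subsquare m=12, g=6: +12·0.0833333° lon, +6·0.0416667° lat → SW at lon 131°, lat 33.25°.
Extended square 2, 8: +2·0.00833333° lon, +8·0.00416667° lat → SW at lon 131.017°, lat 33.2833°.
Cell spans 0.00833333° lon × 0.00416667° lat. NE corner is SW corner plus one full cell.
latitude 33.28750, longitude 131.02500.

33.28750, 131.02500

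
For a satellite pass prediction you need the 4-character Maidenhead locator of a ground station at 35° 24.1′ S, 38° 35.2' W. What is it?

HF04

Add 180° to longitude and 90° to latitude: 141.41, 54.60.
Field: 141.41/20 → 7 → H, 54.60/10 → 5 → F; chars HF.
Square: 1.41/2 → 0, 4.60/1 → 4; chars 04.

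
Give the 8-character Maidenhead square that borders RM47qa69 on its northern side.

RM47qb60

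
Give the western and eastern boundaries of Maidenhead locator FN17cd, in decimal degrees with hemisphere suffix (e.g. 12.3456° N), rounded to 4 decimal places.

77.8333° W, 77.7500° W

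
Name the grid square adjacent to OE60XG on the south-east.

OE70af

Longitude subsquare x = 23; +1 → 24, wraps to 0 = a, carry into square.
Longitude square 6; +1 → 7.
Latitude subsquare g = 6; −1 → 5 = f.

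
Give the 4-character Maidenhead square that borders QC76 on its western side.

QC66

Longitude square 7; −1 → 6.
The latitude characters are unchanged.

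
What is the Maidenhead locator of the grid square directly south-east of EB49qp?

EB49ro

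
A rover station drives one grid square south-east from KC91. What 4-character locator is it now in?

LC00

Longitude square 9; +1 → 10, wraps to 0, carry into field.
Longitude field K = 10; +1 → 11 = L.
Latitude square 1; −1 → 0.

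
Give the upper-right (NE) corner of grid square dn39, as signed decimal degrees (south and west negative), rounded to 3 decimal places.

50.000, -112.000

Field D=3, N=13: +3·20° lon, +13·10° lat → SW at lon -120°, lat 40°.
Square 3, 9: +3·2° lon, +9·1° lat → SW at lon -114°, lat 49°.
Cell spans 2° lon × 1° lat. NE corner is SW corner plus one full cell.
latitude 50.000, longitude -112.000.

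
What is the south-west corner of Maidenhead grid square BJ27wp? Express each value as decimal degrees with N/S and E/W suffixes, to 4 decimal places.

7.6250° N, 154.1667° W

Field B=1, J=9: +1·20° lon, +9·10° lat → SW at lon -160°, lat 0°.
Square 2, 7: +2·2° lon, +7·1° lat → SW at lon -156°, lat 7°.
Subsquare w=22, p=15: +22·0.0833333° lon, +15·0.0416667° lat → SW at lon -154.167°, lat 7.625°.
latitude 7.6250° N, longitude 154.1667° W.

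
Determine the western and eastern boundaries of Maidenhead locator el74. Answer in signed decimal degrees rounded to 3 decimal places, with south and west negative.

-86.000, -84.000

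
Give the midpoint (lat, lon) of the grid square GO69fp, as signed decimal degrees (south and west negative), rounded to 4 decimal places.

59.6458, -47.5417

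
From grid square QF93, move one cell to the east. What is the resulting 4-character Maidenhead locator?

Longitude square 9; +1 → 10, wraps to 0, carry into field.
Longitude field Q = 16; +1 → 17 = R.
The latitude characters are unchanged.

RF03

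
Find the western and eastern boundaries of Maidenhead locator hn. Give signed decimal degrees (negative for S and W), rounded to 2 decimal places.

-40.00, -20.00

Field H=7, N=13: +7·20° lon, +13·10° lat → SW at lon -40°, lat 40°.
Cell spans 20° lon × 10° lat.
west -40.00, east -20.00.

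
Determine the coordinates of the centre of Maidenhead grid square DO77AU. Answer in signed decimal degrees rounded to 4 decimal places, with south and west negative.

57.8542, -105.9583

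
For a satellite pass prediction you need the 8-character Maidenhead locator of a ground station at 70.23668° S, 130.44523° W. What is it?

CB49ss63

Shift to the Maidenhead origin (180°W, 90°S): lon 49.55477, lat 19.76332.
Field: 49.55477/20 → 2 → C, 19.76332/10 → 1 → B; chars CB.
Square: 9.55477/2 → 4, 9.76332/1 → 9; chars 49.
Subsquare: 1.55477/0.0833333 → 18 → s, 0.76332/0.0416667 → 18 → s; chars ss.
Extended square: 0.05477/0.00833333 → 6, 0.01332/0.00416667 → 3; chars 63.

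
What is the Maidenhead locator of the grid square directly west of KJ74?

KJ64

Longitude square 7; −1 → 6.
The latitude characters are unchanged.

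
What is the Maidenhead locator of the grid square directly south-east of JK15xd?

JK25ac

Longitude subsquare x = 23; +1 → 24, wraps to 0 = a, carry into square.
Longitude square 1; +1 → 2.
Latitude subsquare d = 3; −1 → 2 = c.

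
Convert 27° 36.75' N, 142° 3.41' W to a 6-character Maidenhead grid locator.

BL87xo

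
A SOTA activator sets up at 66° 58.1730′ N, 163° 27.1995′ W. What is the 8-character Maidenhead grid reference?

AP86gx52

Add 180° to longitude and 90° to latitude: 16.54667, 156.96955.
Field (20°×10°, letters A–R): lon ⌊16.54667/20⌋ = 0 → A; lat ⌊156.96955/10⌋ = 15 → P.
Square (2°×1°, digits 0–9): lon ⌊16.54667/2⌋ = 8; lat ⌊6.96955/1⌋ = 6.
Subsquare (5′×2.5′, letters a–x): lon ⌊0.54667/0.0833333⌋ = 6 → g; lat ⌊0.96955/0.0416667⌋ = 23 → x.
Extended square (30″×15″, digits 0–9): lon ⌊0.04667/0.00833333⌋ = 5; lat ⌊0.01122/0.00416667⌋ = 2.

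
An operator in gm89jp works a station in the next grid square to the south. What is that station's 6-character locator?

GM89jo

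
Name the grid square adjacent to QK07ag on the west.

PK97xg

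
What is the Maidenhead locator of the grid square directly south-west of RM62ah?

RM52xg

Longitude subsquare a = 0; −1 → -1, wraps to 23 = x, carry into square.
Longitude square 6; −1 → 5.
Latitude subsquare h = 7; −1 → 6 = g.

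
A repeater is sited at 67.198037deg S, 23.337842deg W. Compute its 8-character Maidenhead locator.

HC82ht92

Add 180° to longitude and 90° to latitude: 156.66216, 22.80196.
Field: 156.66216/20 → 7 → H, 22.80196/10 → 2 → C; chars HC.
Square: 16.66216/2 → 8, 2.80196/1 → 2; chars 82.
Subsquare: 0.66216/0.0833333 → 7 → h, 0.80196/0.0416667 → 19 → t; chars ht.
Extended square: 0.07882/0.00833333 → 9, 0.01030/0.00416667 → 2; chars 92.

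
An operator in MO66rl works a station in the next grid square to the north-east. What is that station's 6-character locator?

MO66sm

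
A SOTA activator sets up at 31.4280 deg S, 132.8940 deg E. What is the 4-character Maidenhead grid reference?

PF68

Shift to the Maidenhead origin (180°W, 90°S): lon 312.89, lat 58.57.
Field: lon ⌊312.89/20⌋ = 15 → P; lat ⌊58.57/10⌋ = 5 → F.
Square: lon ⌊12.89/2⌋ = 6; lat ⌊8.57/1⌋ = 8.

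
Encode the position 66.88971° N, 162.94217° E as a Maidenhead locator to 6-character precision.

RP16lv

Offset from 180°W / 90°S: lon 342.9422°, lat 156.8897°.
Field (20°×10°, letters A–R): 342.9422/20 → 17 → R, 156.8897/10 → 15 → P; chars RP.
Square (2°×1°, digits 0–9): 2.9422/2 → 1, 6.8897/1 → 6; chars 16.
Subsquare (5′×2.5′, letters a–x): 0.9422/0.0833333 → 11 → l, 0.8897/0.0416667 → 21 → v; chars lv.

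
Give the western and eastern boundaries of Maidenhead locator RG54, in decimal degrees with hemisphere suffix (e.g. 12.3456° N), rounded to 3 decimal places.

170.000° E, 172.000° E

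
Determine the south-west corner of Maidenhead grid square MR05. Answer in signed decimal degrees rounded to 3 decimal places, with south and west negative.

85.000, 60.000

Field M=12, R=17: +12·20° lon, +17·10° lat → SW at lon 60°, lat 80°.
Square 0, 5: +0·2° lon, +5·1° lat → SW at lon 60°, lat 85°.
latitude 85.000, longitude 60.000.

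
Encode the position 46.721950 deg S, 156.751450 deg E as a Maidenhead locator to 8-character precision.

QE83jg06

Offset from 180°W / 90°S: lon 336.75145°, lat 43.27805°.
Field: 336.75145/20 → 16 → Q, 43.27805/10 → 4 → E; chars QE.
Square: 16.75145/2 → 8, 3.27805/1 → 3; chars 83.
Subsquare: 0.75145/0.0833333 → 9 → j, 0.27805/0.0416667 → 6 → g; chars jg.
Extended square: 0.00145/0.00833333 → 0, 0.02805/0.00416667 → 6; chars 06.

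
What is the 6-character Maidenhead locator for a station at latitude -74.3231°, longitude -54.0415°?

GB25xq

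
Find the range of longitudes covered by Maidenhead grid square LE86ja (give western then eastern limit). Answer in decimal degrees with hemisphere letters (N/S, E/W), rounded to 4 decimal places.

56.7500° E, 56.8333° E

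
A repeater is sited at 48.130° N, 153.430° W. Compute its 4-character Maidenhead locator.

Add 180° to longitude and 90° to latitude: 26.57, 138.13.
Field: 26.57/20 → 1 → B, 138.13/10 → 13 → N; chars BN.
Square: 6.57/2 → 3, 8.13/1 → 8; chars 38.

BN38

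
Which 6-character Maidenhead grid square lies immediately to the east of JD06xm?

Longitude subsquare x = 23; +1 → 24, wraps to 0 = a, carry into square.
Longitude square 0; +1 → 1.
The latitude characters are unchanged.

JD16am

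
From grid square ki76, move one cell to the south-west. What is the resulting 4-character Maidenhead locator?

KI65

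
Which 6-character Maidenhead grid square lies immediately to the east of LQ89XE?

LQ99ae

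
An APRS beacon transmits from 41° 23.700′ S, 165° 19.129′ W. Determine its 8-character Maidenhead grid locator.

AE78io15

Offset from 180°W / 90°S: lon 14.68118°, lat 48.60500°.
Field: lon ⌊14.68118/20⌋ = 0 → A; lat ⌊48.60500/10⌋ = 4 → E.
Square: lon ⌊14.68118/2⌋ = 7; lat ⌊8.60500/1⌋ = 8.
Subsquare: lon ⌊0.68118/0.0833333⌋ = 8 → i; lat ⌊0.60500/0.0416667⌋ = 14 → o.
Extended square: lon ⌊0.01452/0.00833333⌋ = 1; lat ⌊0.02167/0.00416667⌋ = 5.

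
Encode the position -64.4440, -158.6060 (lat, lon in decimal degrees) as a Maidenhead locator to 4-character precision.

BC05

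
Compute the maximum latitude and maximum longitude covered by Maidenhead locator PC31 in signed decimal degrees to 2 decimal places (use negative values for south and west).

Field P=15, C=2: +15·20° lon, +2·10° lat → SW at lon 120°, lat -70°.
Square 3, 1: +3·2° lon, +1·1° lat → SW at lon 126°, lat -69°.
Cell spans 2° lon × 1° lat. NE corner is SW corner plus one full cell.
latitude -68.00, longitude 128.00.

-68.00, 128.00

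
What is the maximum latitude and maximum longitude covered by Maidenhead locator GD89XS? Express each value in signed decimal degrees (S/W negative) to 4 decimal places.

-50.2083, -42.0000

Field G=6, D=3: +6·20° lon, +3·10° lat → SW at lon -60°, lat -60°.
Square 8, 9: +8·2° lon, +9·1° lat → SW at lon -44°, lat -51°.
Subsquare x=23, s=18: +23·0.0833333° lon, +18·0.0416667° lat → SW at lon -42.0833°, lat -50.25°.
Cell spans 0.0833333° lon × 0.0416667° lat. NE corner is SW corner plus one full cell.
latitude -50.2083, longitude -42.0000.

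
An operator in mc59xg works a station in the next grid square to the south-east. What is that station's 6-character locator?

MC69af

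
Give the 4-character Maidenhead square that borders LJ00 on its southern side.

Latitude square 0; −1 → -1, wraps to 9, carry into field.
Latitude field J = 9; −1 → 8 = I.
The longitude characters are unchanged.

LI09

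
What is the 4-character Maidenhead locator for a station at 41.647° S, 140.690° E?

QE08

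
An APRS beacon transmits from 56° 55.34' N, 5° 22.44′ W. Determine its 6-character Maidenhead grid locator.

Shift to the Maidenhead origin (180°W, 90°S): lon 174.6260, lat 146.9223.
Field: 174.6260/20 → 8 → I, 146.9223/10 → 14 → O; chars IO.
Square: 14.6260/2 → 7, 6.9223/1 → 6; chars 76.
Subsquare: 0.6260/0.0833333 → 7 → h, 0.9223/0.0416667 → 22 → w; chars hw.

IO76hw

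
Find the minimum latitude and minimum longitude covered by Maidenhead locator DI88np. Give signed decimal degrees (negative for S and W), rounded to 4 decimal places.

-1.3750, -102.9167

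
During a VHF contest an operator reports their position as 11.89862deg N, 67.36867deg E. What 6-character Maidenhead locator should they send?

MK31qv

Offset from 180°W / 90°S: lon 247.3687°, lat 101.8986°.
Field (20°×10°, letters A–R): lon ⌊247.3687/20⌋ = 12 → M; lat ⌊101.8986/10⌋ = 10 → K.
Square (2°×1°, digits 0–9): lon ⌊7.3687/2⌋ = 3; lat ⌊1.8986/1⌋ = 1.
Subsquare (5′×2.5′, letters a–x): lon ⌊1.3687/0.0833333⌋ = 16 → q; lat ⌊0.8986/0.0416667⌋ = 21 → v.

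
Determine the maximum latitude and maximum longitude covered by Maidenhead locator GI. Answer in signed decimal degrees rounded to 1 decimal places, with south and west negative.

0.0, -40.0

Field G=6, I=8: +6·20° lon, +8·10° lat → SW at lon -60°, lat -10°.
Cell spans 20° lon × 10° lat. NE corner is SW corner plus one full cell.
latitude 0.0, longitude -40.0.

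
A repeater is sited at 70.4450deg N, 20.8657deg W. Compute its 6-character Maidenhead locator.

Add 180° to longitude and 90° to latitude: 159.1343, 160.4450.
Field: 159.1343/20 → 7 → H, 160.4450/10 → 16 → Q; chars HQ.
Square: 19.1343/2 → 9, 0.4450/1 → 0; chars 90.
Subsquare: 1.1343/0.0833333 → 13 → n, 0.4450/0.0416667 → 10 → k; chars nk.

HQ90nk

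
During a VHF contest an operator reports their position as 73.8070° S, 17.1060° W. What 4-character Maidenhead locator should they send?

IB16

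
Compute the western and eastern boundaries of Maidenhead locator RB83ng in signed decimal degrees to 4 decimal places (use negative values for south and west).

177.0833, 177.1667

Field R=17, B=1: +17·20° lon, +1·10° lat → SW at lon 160°, lat -80°.
Square 8, 3: +8·2° lon, +3·1° lat → SW at lon 176°, lat -77°.
Subsquare n=13, g=6: +13·0.0833333° lon, +6·0.0416667° lat → SW at lon 177.083°, lat -76.75°.
Cell spans 0.0833333° lon × 0.0416667° lat.
west 177.0833, east 177.1667.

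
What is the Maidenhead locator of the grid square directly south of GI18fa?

GI17fx

Latitude subsquare a = 0; −1 → -1, wraps to 23 = x, carry into square.
Latitude square 8; −1 → 7.
The longitude characters are unchanged.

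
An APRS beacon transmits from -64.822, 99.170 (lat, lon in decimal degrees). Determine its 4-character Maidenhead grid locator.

Shift to the Maidenhead origin (180°W, 90°S): lon 279.17, lat 25.18.
Field: 279.17/20 → 13 → N, 25.18/10 → 2 → C; chars NC.
Square: 19.17/2 → 9, 5.18/1 → 5; chars 95.

NC95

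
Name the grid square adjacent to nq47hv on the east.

NQ47iv

Longitude subsquare h = 7; +1 → 8 = i.
The latitude characters are unchanged.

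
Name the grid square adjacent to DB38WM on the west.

Longitude subsquare w = 22; −1 → 21 = v.
The latitude characters are unchanged.

DB38vm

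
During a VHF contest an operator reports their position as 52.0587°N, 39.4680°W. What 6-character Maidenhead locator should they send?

Add 180° to longitude and 90° to latitude: 140.5320, 142.0587.
Field (20°×10°, letters A–R): 140.5320/20 → 7 → H, 142.0587/10 → 14 → O; chars HO.
Square (2°×1°, digits 0–9): 0.5320/2 → 0, 2.0587/1 → 2; chars 02.
Subsquare (5′×2.5′, letters a–x): 0.5320/0.0833333 → 6 → g, 0.0587/0.0416667 → 1 → b; chars gb.

HO02gb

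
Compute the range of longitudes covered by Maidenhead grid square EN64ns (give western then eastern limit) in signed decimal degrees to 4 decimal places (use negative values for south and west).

-86.9167, -86.8333

Field E=4, N=13: +4·20° lon, +13·10° lat → SW at lon -100°, lat 40°.
Square 6, 4: +6·2° lon, +4·1° lat → SW at lon -88°, lat 44°.
Subsquare n=13, s=18: +13·0.0833333° lon, +18·0.0416667° lat → SW at lon -86.9167°, lat 44.75°.
Cell spans 0.0833333° lon × 0.0416667° lat.
west -86.9167, east -86.8333.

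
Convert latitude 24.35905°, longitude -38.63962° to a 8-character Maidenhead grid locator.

HL04qi36

Shift to the Maidenhead origin (180°W, 90°S): lon 141.36038, lat 114.35905.
Field: lon ⌊141.36038/20⌋ = 7 → H; lat ⌊114.35905/10⌋ = 11 → L.
Square: lon ⌊1.36038/2⌋ = 0; lat ⌊4.35905/1⌋ = 4.
Subsquare: lon ⌊1.36038/0.0833333⌋ = 16 → q; lat ⌊0.35905/0.0416667⌋ = 8 → i.
Extended square: lon ⌊0.02705/0.00833333⌋ = 3; lat ⌊0.02572/0.00416667⌋ = 6.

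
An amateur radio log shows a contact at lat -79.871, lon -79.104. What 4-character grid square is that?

Add 180° to longitude and 90° to latitude: 100.90, 10.13.
Field (20°×10°, letters A–R): lon ⌊100.90/20⌋ = 5 → F; lat ⌊10.13/10⌋ = 1 → B.
Square (2°×1°, digits 0–9): lon ⌊0.90/2⌋ = 0; lat ⌊0.13/1⌋ = 0.

FB00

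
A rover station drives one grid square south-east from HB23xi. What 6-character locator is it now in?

HB33ah

Longitude subsquare x = 23; +1 → 24, wraps to 0 = a, carry into square.
Longitude square 2; +1 → 3.
Latitude subsquare i = 8; −1 → 7 = h.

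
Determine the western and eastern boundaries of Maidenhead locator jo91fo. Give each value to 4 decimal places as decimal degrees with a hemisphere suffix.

18.4167° E, 18.5000° E

Field J=9, O=14: +9·20° lon, +14·10° lat → SW at lon 0°, lat 50°.
Square 9, 1: +9·2° lon, +1·1° lat → SW at lon 18°, lat 51°.
Subsquare f=5, o=14: +5·0.0833333° lon, +14·0.0416667° lat → SW at lon 18.4167°, lat 51.5833°.
Cell spans 0.0833333° lon × 0.0416667° lat.
west 18.4167° E, east 18.5000° E.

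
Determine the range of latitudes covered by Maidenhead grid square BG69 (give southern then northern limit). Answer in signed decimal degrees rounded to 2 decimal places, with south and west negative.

Field B=1, G=6: +1·20° lon, +6·10° lat → SW at lon -160°, lat -30°.
Square 6, 9: +6·2° lon, +9·1° lat → SW at lon -148°, lat -21°.
Cell spans 2° lon × 1° lat.
south -21.00, north -20.00.

-21.00, -20.00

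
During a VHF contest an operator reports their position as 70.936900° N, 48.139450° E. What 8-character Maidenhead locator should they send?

Offset from 180°W / 90°S: lon 228.13945°, lat 160.93690°.
Field: 228.13945/20 → 11 → L, 160.93690/10 → 16 → Q; chars LQ.
Square: 8.13945/2 → 4, 0.93690/1 → 0; chars 40.
Subsquare: 0.13945/0.0833333 → 1 → b, 0.93690/0.0416667 → 22 → w; chars bw.
Extended square: 0.05612/0.00833333 → 6, 0.02023/0.00416667 → 4; chars 64.

LQ40bw64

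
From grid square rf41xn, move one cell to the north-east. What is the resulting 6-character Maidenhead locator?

Longitude subsquare x = 23; +1 → 24, wraps to 0 = a, carry into square.
Longitude square 4; +1 → 5.
Latitude subsquare n = 13; +1 → 14 = o.

RF51ao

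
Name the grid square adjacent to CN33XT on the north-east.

CN43au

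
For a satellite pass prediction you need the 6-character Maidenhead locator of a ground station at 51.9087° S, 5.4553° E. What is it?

JD28rc

Offset from 180°W / 90°S: lon 185.4553°, lat 38.0913°.
Field (20°×10°, letters A–R): 185.4553/20 → 9 → J, 38.0913/10 → 3 → D; chars JD.
Square (2°×1°, digits 0–9): 5.4553/2 → 2, 8.0913/1 → 8; chars 28.
Subsquare (5′×2.5′, letters a–x): 1.4553/0.0833333 → 17 → r, 0.0913/0.0416667 → 2 → c; chars rc.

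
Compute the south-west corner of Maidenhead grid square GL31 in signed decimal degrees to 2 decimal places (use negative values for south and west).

21.00, -54.00

Field G=6, L=11: +6·20° lon, +11·10° lat → SW at lon -60°, lat 20°.
Square 3, 1: +3·2° lon, +1·1° lat → SW at lon -54°, lat 21°.
latitude 21.00, longitude -54.00.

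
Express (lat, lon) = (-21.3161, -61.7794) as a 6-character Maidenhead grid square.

FG98cq

Add 180° to longitude and 90° to latitude: 118.2206, 68.6839.
Field: 118.2206/20 → 5 → F, 68.6839/10 → 6 → G; chars FG.
Square: 18.2206/2 → 9, 8.6839/1 → 8; chars 98.
Subsquare: 0.2206/0.0833333 → 2 → c, 0.6839/0.0416667 → 16 → q; chars cq.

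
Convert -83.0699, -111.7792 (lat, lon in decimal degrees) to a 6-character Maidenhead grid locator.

DA46cw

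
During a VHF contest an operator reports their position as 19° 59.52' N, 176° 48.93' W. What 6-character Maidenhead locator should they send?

AK19ox

Offset from 180°W / 90°S: lon 3.1845°, lat 109.9920°.
Field: lon ⌊3.1845/20⌋ = 0 → A; lat ⌊109.9920/10⌋ = 10 → K.
Square: lon ⌊3.1845/2⌋ = 1; lat ⌊9.9920/1⌋ = 9.
Subsquare: lon ⌊1.1845/0.0833333⌋ = 14 → o; lat ⌊0.9920/0.0416667⌋ = 23 → x.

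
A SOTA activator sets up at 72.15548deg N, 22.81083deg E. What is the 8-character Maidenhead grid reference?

Shift to the Maidenhead origin (180°W, 90°S): lon 202.81083, lat 162.15548.
Field (20°×10°, letters A–R): lon ⌊202.81083/20⌋ = 10 → K; lat ⌊162.15548/10⌋ = 16 → Q.
Square (2°×1°, digits 0–9): lon ⌊2.81083/2⌋ = 1; lat ⌊2.15548/1⌋ = 2.
Subsquare (5′×2.5′, letters a–x): lon ⌊0.81083/0.0833333⌋ = 9 → j; lat ⌊0.15548/0.0416667⌋ = 3 → d.
Extended square (30″×15″, digits 0–9): lon ⌊0.06083/0.00833333⌋ = 7; lat ⌊0.03048/0.00416667⌋ = 7.

KQ12jd77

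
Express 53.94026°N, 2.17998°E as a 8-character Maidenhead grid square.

JO13cw15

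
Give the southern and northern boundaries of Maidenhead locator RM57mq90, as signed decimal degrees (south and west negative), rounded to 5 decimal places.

37.66667, 37.67083

Field R=17, M=12: +17·20° lon, +12·10° lat → SW at lon 160°, lat 30°.
Square 5, 7: +5·2° lon, +7·1° lat → SW at lon 170°, lat 37°.
Subsquare m=12, q=16: +12·0.0833333° lon, +16·0.0416667° lat → SW at lon 171°, lat 37.6667°.
Extended square 9, 0: +9·0.00833333° lon, +0·0.00416667° lat → SW at lon 171.075°, lat 37.6667°.
Cell spans 0.00833333° lon × 0.00416667° lat.
south 37.66667, north 37.67083.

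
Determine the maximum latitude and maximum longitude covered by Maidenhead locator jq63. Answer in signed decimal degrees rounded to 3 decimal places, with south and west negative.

Field J=9, Q=16: +9·20° lon, +16·10° lat → SW at lon 0°, lat 70°.
Square 6, 3: +6·2° lon, +3·1° lat → SW at lon 12°, lat 73°.
Cell spans 2° lon × 1° lat. NE corner is SW corner plus one full cell.
latitude 74.000, longitude 14.000.

74.000, 14.000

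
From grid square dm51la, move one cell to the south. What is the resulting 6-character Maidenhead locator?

Latitude subsquare a = 0; −1 → -1, wraps to 23 = x, carry into square.
Latitude square 1; −1 → 0.
The longitude characters are unchanged.

DM50lx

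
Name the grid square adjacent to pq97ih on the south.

PQ97ig

Latitude subsquare h = 7; −1 → 6 = g.
The longitude characters are unchanged.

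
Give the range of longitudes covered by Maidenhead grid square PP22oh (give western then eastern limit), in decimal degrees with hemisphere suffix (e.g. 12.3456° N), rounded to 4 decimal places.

Field P=15, P=15: +15·20° lon, +15·10° lat → SW at lon 120°, lat 60°.
Square 2, 2: +2·2° lon, +2·1° lat → SW at lon 124°, lat 62°.
Subsquare o=14, h=7: +14·0.0833333° lon, +7·0.0416667° lat → SW at lon 125.167°, lat 62.2917°.
Cell spans 0.0833333° lon × 0.0416667° lat.
west 125.1667° E, east 125.2500° E.

125.1667° E, 125.2500° E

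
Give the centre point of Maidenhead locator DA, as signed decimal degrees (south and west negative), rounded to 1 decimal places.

Field D=3, A=0: +3·20° lon, +0·10° lat → SW at lon -120°, lat -90°.
Cell spans 20° lon × 10° lat. Centre is SW corner plus half of each.
latitude -85.0, longitude -110.0.

-85.0, -110.0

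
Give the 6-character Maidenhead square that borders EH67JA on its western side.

EH67ia

Longitude subsquare j = 9; −1 → 8 = i.
The latitude characters are unchanged.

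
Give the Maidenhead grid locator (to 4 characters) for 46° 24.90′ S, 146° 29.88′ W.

Shift to the Maidenhead origin (180°W, 90°S): lon 33.50, lat 43.59.
Field (20°×10°, letters A–R): 33.50/20 → 1 → B, 43.59/10 → 4 → E; chars BE.
Square (2°×1°, digits 0–9): 13.50/2 → 6, 3.59/1 → 3; chars 63.

BE63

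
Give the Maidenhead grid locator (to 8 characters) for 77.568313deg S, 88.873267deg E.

Add 180° to longitude and 90° to latitude: 268.87327, 12.43169.
Field: 268.87327/20 → 13 → N, 12.43169/10 → 1 → B; chars NB.
Square: 8.87327/2 → 4, 2.43169/1 → 2; chars 42.
Subsquare: 0.87327/0.0833333 → 10 → k, 0.43169/0.0416667 → 10 → k; chars kk.
Extended square: 0.03993/0.00833333 → 4, 0.01502/0.00416667 → 3; chars 43.

NB42kk43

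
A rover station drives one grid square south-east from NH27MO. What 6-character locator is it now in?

NH27nn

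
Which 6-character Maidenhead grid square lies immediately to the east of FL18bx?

Longitude subsquare b = 1; +1 → 2 = c.
The latitude characters are unchanged.

FL18cx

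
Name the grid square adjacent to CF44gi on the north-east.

Longitude subsquare g = 6; +1 → 7 = h.
Latitude subsquare i = 8; +1 → 9 = j.

CF44hj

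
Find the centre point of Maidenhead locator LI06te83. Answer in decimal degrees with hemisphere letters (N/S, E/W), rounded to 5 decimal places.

3.81875° S, 41.65417° E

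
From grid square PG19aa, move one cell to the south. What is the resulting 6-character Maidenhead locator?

Latitude subsquare a = 0; −1 → -1, wraps to 23 = x, carry into square.
Latitude square 9; −1 → 8.
The longitude characters are unchanged.

PG18ax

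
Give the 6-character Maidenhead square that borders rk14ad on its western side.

RK04xd

Longitude subsquare a = 0; −1 → -1, wraps to 23 = x, carry into square.
Longitude square 1; −1 → 0.
The latitude characters are unchanged.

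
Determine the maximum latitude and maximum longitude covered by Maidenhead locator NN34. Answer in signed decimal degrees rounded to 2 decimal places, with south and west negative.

45.00, 88.00

Field N=13, N=13: +13·20° lon, +13·10° lat → SW at lon 80°, lat 40°.
Square 3, 4: +3·2° lon, +4·1° lat → SW at lon 86°, lat 44°.
Cell spans 2° lon × 1° lat. NE corner is SW corner plus one full cell.
latitude 45.00, longitude 88.00.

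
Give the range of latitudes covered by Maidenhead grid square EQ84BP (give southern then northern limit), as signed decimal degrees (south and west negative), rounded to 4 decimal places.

74.6250, 74.6667

Field E=4, Q=16: +4·20° lon, +16·10° lat → SW at lon -100°, lat 70°.
Square 8, 4: +8·2° lon, +4·1° lat → SW at lon -84°, lat 74°.
Subsquare b=1, p=15: +1·0.0833333° lon, +15·0.0416667° lat → SW at lon -83.9167°, lat 74.625°.
Cell spans 0.0833333° lon × 0.0416667° lat.
south 74.6250, north 74.6667.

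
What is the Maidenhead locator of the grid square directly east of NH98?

OH08

Longitude square 9; +1 → 10, wraps to 0, carry into field.
Longitude field N = 13; +1 → 14 = O.
The latitude characters are unchanged.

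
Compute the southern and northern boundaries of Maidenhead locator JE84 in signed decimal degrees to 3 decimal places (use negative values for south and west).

Field J=9, E=4: +9·20° lon, +4·10° lat → SW at lon 0°, lat -50°.
Square 8, 4: +8·2° lon, +4·1° lat → SW at lon 16°, lat -46°.
Cell spans 2° lon × 1° lat.
south -46.000, north -45.000.

-46.000, -45.000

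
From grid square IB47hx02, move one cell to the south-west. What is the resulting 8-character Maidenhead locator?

Longitude extended square 0; −1 → -1, wraps to 9, carry into subsquare.
Longitude subsquare h = 7; −1 → 6 = g.
Latitude extended square 2; −1 → 1.

IB47gx91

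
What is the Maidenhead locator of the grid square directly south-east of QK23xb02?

QK23xb11

Longitude extended square 0; +1 → 1.
Latitude extended square 2; −1 → 1.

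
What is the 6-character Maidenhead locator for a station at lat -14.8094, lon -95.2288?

EH25je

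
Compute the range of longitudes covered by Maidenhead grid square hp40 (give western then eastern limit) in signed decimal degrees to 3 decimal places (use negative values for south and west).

-32.000, -30.000

Field H=7, P=15: +7·20° lon, +15·10° lat → SW at lon -40°, lat 60°.
Square 4, 0: +4·2° lon, +0·1° lat → SW at lon -32°, lat 60°.
Cell spans 2° lon × 1° lat.
west -32.000, east -30.000.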